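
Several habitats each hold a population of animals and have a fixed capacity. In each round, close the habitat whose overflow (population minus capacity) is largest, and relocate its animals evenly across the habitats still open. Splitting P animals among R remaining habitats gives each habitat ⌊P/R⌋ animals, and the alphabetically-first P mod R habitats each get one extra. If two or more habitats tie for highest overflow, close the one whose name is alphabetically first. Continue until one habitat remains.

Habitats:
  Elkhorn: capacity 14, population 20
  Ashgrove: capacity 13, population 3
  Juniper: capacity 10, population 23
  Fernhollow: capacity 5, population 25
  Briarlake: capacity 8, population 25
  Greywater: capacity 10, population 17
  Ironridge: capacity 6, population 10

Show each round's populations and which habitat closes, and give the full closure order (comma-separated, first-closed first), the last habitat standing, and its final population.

Round 1: Ashgrove=3 Briarlake=25 Elkhorn=20 Fernhollow=25 Greywater=17 Ironridge=10 Juniper=23 → close Fernhollow (overflow 20)
  25÷6 = 4 each, +1 to first 1
Round 2: Ashgrove=8 Briarlake=29 Elkhorn=24 Greywater=21 Ironridge=14 Juniper=27 → close Briarlake (overflow 21)
  29÷5 = 5 each, +1 to first 4
Round 3: Ashgrove=14 Elkhorn=30 Greywater=27 Ironridge=20 Juniper=32 → close Juniper (overflow 22)
  32÷4 = 8 each, +1 to first 0
Round 4: Ashgrove=22 Elkhorn=38 Greywater=35 Ironridge=28 → close Greywater (overflow 25)
  35÷3 = 11 each, +1 to first 2
Round 5: Ashgrove=34 Elkhorn=50 Ironridge=39 → close Elkhorn (overflow 36)
  50÷2 = 25 each, +1 to first 0
Round 6: Ashgrove=59 Ironridge=64 → close Ironridge (overflow 58)
  64÷1 = 64 each, +1 to first 0

Closure order: Fernhollow, Briarlake, Juniper, Greywater, Elkhorn, Ironridge
Last habitat: Ashgrove with 123 animals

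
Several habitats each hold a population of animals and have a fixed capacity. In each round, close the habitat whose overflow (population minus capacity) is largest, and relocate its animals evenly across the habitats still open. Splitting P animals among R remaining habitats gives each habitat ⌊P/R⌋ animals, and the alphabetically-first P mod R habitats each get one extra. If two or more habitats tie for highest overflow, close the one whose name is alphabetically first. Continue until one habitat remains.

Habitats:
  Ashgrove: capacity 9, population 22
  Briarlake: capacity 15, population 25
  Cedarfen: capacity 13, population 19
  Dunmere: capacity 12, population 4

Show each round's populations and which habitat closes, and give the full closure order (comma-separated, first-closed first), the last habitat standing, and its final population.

Closure order: Ashgrove, Briarlake, Cedarfen
Last habitat: Dunmere with 70 animals

Round 1: Ashgrove=22 Briarlake=25 Cedarfen=19 Dunmere=4 → close Ashgrove (overflow 13)
  22÷3 = 7 each, +1 to first 1
Round 2: Briarlake=33 Cedarfen=26 Dunmere=11 → close Briarlake (overflow 18)
  33÷2 = 16 each, +1 to first 1
Round 3: Cedarfen=43 Dunmere=27 → close Cedarfen (overflow 30)
  43÷1 = 43 each, +1 to first 0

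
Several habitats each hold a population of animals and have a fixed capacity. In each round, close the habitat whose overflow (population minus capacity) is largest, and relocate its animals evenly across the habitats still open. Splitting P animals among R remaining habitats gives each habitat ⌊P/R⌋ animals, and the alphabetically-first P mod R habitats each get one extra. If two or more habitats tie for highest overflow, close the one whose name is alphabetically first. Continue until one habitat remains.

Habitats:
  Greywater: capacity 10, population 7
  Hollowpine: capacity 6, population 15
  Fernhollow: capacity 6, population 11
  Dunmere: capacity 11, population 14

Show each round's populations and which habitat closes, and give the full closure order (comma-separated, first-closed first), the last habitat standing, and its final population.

Round 1: Dunmere=14 Fernhollow=11 Greywater=7 Hollowpine=15 → close Hollowpine (overflow 9)
  15÷3 = 5 each, +1 to first 0
Round 2: Dunmere=19 Fernhollow=16 Greywater=12 → close Fernhollow (overflow 10)
  16÷2 = 8 each, +1 to first 0
Round 3: Dunmere=27 Greywater=20 → close Dunmere (overflow 16)
  27÷1 = 27 each, +1 to first 0

Closure order: Hollowpine, Fernhollow, Dunmere
Last habitat: Greywater with 47 animals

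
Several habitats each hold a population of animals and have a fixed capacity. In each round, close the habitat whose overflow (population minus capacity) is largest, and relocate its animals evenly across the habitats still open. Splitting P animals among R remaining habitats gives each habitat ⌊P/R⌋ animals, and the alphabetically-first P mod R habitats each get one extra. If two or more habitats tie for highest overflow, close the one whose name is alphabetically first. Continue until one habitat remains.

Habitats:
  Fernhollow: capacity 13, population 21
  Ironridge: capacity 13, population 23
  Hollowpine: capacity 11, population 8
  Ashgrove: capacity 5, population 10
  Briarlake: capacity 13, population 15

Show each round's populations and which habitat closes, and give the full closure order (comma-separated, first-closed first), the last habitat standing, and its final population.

Round 1: Ashgrove=10 Briarlake=15 Fernhollow=21 Hollowpine=8 Ironridge=23 → close Ironridge (overflow 10)
  23÷4 = 5 each, +1 to first 3
Round 2: Ashgrove=16 Briarlake=21 Fernhollow=27 Hollowpine=13 → close Fernhollow (overflow 14)
  27÷3 = 9 each, +1 to first 0
Round 3: Ashgrove=25 Briarlake=30 Hollowpine=22 → close Ashgrove (overflow 20)
  25÷2 = 12 each, +1 to first 1
Round 4: Briarlake=43 Hollowpine=34 → close Briarlake (overflow 30)
  43÷1 = 43 each, +1 to first 0

Closure order: Ironridge, Fernhollow, Ashgrove, Briarlake
Last habitat: Hollowpine with 77 animals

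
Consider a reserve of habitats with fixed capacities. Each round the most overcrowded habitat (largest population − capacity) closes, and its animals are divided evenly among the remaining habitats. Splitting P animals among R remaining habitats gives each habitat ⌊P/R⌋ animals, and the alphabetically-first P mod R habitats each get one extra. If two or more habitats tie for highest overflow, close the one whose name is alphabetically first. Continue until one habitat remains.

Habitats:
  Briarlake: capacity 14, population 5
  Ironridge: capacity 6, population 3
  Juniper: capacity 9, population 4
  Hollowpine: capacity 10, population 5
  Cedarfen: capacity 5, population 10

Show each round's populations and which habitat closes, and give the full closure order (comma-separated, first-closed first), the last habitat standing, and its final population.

Closure order: Cedarfen, Ironridge, Hollowpine, Juniper
Last habitat: Briarlake with 27 animals

Round 1: Briarlake=5 Cedarfen=10 Hollowpine=5 Ironridge=3 Juniper=4 → close Cedarfen (overflow 5)
  10÷4 = 2 each, +1 to first 2
Round 2: Briarlake=8 Hollowpine=8 Ironridge=5 Juniper=6 → close Ironridge (overflow -1)
  5÷3 = 1 each, +1 to first 2
Round 3: Briarlake=10 Hollowpine=10 Juniper=7 → close Hollowpine (overflow 0)
  10÷2 = 5 each, +1 to first 0
Round 4: Briarlake=15 Juniper=12 → close Juniper (overflow 3)
  12÷1 = 12 each, +1 to first 0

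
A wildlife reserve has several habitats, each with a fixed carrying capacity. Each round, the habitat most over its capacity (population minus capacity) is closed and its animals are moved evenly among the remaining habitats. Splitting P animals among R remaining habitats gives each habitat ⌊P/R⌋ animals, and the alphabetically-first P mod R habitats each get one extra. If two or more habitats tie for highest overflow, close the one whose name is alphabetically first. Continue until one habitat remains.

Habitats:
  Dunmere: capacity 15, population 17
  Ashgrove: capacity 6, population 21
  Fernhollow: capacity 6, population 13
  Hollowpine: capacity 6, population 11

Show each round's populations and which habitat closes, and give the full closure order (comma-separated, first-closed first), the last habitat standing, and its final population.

Closure order: Ashgrove, Fernhollow, Hollowpine
Last habitat: Dunmere with 62 animals

Round 1: Ashgrove=21 Dunmere=17 Fernhollow=13 Hollowpine=11 → close Ashgrove (overflow 15)
  21÷3 = 7 each, +1 to first 0
Round 2: Dunmere=24 Fernhollow=20 Hollowpine=18 → close Fernhollow (overflow 14)
  20÷2 = 10 each, +1 to first 0
Round 3: Dunmere=34 Hollowpine=28 → close Hollowpine (overflow 22)
  28÷1 = 28 each, +1 to first 0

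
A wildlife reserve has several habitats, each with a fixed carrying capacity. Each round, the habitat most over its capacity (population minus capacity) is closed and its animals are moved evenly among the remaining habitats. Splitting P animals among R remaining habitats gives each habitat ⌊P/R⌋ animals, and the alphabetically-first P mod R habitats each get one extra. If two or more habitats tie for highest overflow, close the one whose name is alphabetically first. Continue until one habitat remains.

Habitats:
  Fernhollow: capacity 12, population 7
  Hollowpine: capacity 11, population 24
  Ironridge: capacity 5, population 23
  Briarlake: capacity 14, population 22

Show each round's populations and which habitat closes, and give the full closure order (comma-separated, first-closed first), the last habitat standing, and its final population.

Round 1: Briarlake=22 Fernhollow=7 Hollowpine=24 Ironridge=23 → close Ironridge (overflow 18)
  23÷3 = 7 each, +1 to first 2
Round 2: Briarlake=30 Fernhollow=15 Hollowpine=31 → close Hollowpine (overflow 20)
  31÷2 = 15 each, +1 to first 1
Round 3: Briarlake=46 Fernhollow=30 → close Briarlake (overflow 32)
  46÷1 = 46 each, +1 to first 0

Closure order: Ironridge, Hollowpine, Briarlake
Last habitat: Fernhollow with 76 animals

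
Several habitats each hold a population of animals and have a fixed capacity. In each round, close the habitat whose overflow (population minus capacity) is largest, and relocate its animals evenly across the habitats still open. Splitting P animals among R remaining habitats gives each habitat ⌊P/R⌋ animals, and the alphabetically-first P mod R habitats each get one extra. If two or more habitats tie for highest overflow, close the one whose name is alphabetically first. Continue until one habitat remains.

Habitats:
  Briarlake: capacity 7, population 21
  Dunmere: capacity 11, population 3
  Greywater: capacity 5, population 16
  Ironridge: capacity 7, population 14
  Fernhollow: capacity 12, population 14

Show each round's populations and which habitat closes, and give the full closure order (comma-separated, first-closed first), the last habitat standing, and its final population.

Closure order: Briarlake, Greywater, Ironridge, Fernhollow
Last habitat: Dunmere with 68 animals

Round 1: Briarlake=21 Dunmere=3 Fernhollow=14 Greywater=16 Ironridge=14 → close Briarlake (overflow 14)
  21÷4 = 5 each, +1 to first 1
Round 2: Dunmere=9 Fernhollow=19 Greywater=21 Ironridge=19 → close Greywater (overflow 16)
  21÷3 = 7 each, +1 to first 0
Round 3: Dunmere=16 Fernhollow=26 Ironridge=26 → close Ironridge (overflow 19)
  26÷2 = 13 each, +1 to first 0
Round 4: Dunmere=29 Fernhollow=39 → close Fernhollow (overflow 27)
  39÷1 = 39 each, +1 to first 0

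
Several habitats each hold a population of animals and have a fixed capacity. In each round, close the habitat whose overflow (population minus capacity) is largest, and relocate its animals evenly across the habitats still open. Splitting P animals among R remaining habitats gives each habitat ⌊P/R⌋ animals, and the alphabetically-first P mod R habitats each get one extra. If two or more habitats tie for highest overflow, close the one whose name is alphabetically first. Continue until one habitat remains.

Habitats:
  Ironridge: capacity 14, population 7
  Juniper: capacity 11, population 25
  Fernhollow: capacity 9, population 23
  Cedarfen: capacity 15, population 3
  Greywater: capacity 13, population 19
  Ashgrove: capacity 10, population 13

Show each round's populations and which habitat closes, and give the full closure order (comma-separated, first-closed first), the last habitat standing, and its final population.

Round 1: Ashgrove=13 Cedarfen=3 Fernhollow=23 Greywater=19 Ironridge=7 Juniper=25 → close Fernhollow (overflow 14)
  23÷5 = 4 each, +1 to first 3
Round 2: Ashgrove=18 Cedarfen=8 Greywater=24 Ironridge=11 Juniper=29 → close Juniper (overflow 18)
  29÷4 = 7 each, +1 to first 1
Round 3: Ashgrove=26 Cedarfen=15 Greywater=31 Ironridge=18 → close Greywater (overflow 18)
  31÷3 = 10 each, +1 to first 1
Round 4: Ashgrove=37 Cedarfen=25 Ironridge=28 → close Ashgrove (overflow 27)
  37÷2 = 18 each, +1 to first 1
Round 5: Cedarfen=44 Ironridge=46 → close Ironridge (overflow 32)
  46÷1 = 46 each, +1 to first 0

Closure order: Fernhollow, Juniper, Greywater, Ashgrove, Ironridge
Last habitat: Cedarfen with 90 animals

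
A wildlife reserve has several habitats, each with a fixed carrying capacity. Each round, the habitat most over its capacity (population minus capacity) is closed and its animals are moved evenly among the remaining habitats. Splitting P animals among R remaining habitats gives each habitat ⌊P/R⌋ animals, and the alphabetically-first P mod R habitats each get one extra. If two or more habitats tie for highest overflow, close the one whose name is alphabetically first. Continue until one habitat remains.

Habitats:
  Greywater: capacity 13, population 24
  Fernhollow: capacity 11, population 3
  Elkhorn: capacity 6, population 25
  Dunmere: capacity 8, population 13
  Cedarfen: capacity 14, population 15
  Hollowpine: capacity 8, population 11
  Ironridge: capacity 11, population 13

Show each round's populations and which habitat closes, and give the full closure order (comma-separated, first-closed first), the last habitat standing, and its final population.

Closure order: Elkhorn, Greywater, Dunmere, Cedarfen, Hollowpine, Ironridge
Last habitat: Fernhollow with 104 animals

Round 1: Cedarfen=15 Dunmere=13 Elkhorn=25 Fernhollow=3 Greywater=24 Hollowpine=11 Ironridge=13 → close Elkhorn (overflow 19)
  25÷6 = 4 each, +1 to first 1
Round 2: Cedarfen=20 Dunmere=17 Fernhollow=7 Greywater=28 Hollowpine=15 Ironridge=17 → close Greywater (overflow 15)
  28÷5 = 5 each, +1 to first 3
Round 3: Cedarfen=26 Dunmere=23 Fernhollow=13 Hollowpine=20 Ironridge=22 → close Dunmere (overflow 15)
  23÷4 = 5 each, +1 to first 3
Round 4: Cedarfen=32 Fernhollow=19 Hollowpine=26 Ironridge=27 → close Cedarfen (overflow 18)
  32÷3 = 10 each, +1 to first 2
Round 5: Fernhollow=30 Hollowpine=37 Ironridge=37 → close Hollowpine (overflow 29)
  37÷2 = 18 each, +1 to first 1
Round 6: Fernhollow=49 Ironridge=55 → close Ironridge (overflow 44)
  55÷1 = 55 each, +1 to first 0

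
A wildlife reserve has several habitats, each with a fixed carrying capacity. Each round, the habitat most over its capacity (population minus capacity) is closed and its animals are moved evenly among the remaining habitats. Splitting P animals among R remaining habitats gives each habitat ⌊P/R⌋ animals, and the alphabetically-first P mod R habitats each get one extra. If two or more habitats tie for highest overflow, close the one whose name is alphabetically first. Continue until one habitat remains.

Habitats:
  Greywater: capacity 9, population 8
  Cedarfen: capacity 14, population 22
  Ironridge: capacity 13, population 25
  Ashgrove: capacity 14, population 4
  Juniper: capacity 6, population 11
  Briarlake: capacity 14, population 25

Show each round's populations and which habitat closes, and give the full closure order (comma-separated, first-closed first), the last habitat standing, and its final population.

Closure order: Ironridge, Briarlake, Cedarfen, Juniper, Greywater
Last habitat: Ashgrove with 95 animals

Round 1: Ashgrove=4 Briarlake=25 Cedarfen=22 Greywater=8 Ironridge=25 Juniper=11 → close Ironridge (overflow 12)
  25÷5 = 5 each, +1 to first 0
Round 2: Ashgrove=9 Briarlake=30 Cedarfen=27 Greywater=13 Juniper=16 → close Briarlake (overflow 16)
  30÷4 = 7 each, +1 to first 2
Round 3: Ashgrove=17 Cedarfen=35 Greywater=20 Juniper=23 → close Cedarfen (overflow 21)
  35÷3 = 11 each, +1 to first 2
Round 4: Ashgrove=29 Greywater=32 Juniper=34 → close Juniper (overflow 28)
  34÷2 = 17 each, +1 to first 0
Round 5: Ashgrove=46 Greywater=49 → close Greywater (overflow 40)
  49÷1 = 49 each, +1 to first 0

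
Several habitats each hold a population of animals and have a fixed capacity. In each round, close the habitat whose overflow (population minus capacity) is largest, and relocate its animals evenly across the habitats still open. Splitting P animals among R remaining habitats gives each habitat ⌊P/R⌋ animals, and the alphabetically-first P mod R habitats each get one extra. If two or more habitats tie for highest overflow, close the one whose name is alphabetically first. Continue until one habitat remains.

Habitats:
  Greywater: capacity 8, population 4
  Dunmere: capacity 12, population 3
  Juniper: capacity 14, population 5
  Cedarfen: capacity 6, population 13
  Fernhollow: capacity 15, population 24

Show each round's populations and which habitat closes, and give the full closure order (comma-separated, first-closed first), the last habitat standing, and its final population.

Closure order: Fernhollow, Cedarfen, Greywater, Dunmere
Last habitat: Juniper with 49 animals

Round 1: Cedarfen=13 Dunmere=3 Fernhollow=24 Greywater=4 Juniper=5 → close Fernhollow (overflow 9)
  24÷4 = 6 each, +1 to first 0
Round 2: Cedarfen=19 Dunmere=9 Greywater=10 Juniper=11 → close Cedarfen (overflow 13)
  19÷3 = 6 each, +1 to first 1
Round 3: Dunmere=16 Greywater=16 Juniper=17 → close Greywater (overflow 8)
  16÷2 = 8 each, +1 to first 0
Round 4: Dunmere=24 Juniper=25 → close Dunmere (overflow 12)
  24÷1 = 24 each, +1 to first 0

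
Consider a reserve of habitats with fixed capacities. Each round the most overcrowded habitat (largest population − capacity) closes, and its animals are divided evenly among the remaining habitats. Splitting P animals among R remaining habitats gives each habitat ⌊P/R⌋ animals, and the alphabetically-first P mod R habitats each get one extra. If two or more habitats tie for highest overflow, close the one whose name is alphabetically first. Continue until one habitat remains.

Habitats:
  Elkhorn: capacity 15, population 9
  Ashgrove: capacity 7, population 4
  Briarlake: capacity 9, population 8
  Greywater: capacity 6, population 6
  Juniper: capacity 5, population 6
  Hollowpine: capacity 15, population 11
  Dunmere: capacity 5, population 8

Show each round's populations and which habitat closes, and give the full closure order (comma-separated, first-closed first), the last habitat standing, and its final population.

Closure order: Dunmere, Juniper, Briarlake, Greywater, Ashgrove, Elkhorn
Last habitat: Hollowpine with 52 animals

Round 1: Ashgrove=4 Briarlake=8 Dunmere=8 Elkhorn=9 Greywater=6 Hollowpine=11 Juniper=6 → close Dunmere (overflow 3)
  8÷6 = 1 each, +1 to first 2
Round 2: Ashgrove=6 Briarlake=10 Elkhorn=10 Greywater=7 Hollowpine=12 Juniper=7 → close Juniper (overflow 2)
  7÷5 = 1 each, +1 to first 2
Round 3: Ashgrove=8 Briarlake=12 Elkhorn=11 Greywater=8 Hollowpine=13 → close Briarlake (overflow 3)
  12÷4 = 3 each, +1 to first 0
Round 4: Ashgrove=11 Elkhorn=14 Greywater=11 Hollowpine=16 → close Greywater (overflow 5)
  11÷3 = 3 each, +1 to first 2
Round 5: Ashgrove=15 Elkhorn=18 Hollowpine=19 → close Ashgrove (overflow 8)
  15÷2 = 7 each, +1 to first 1
Round 6: Elkhorn=26 Hollowpine=26 → close Elkhorn (overflow 11)
  26÷1 = 26 each, +1 to first 0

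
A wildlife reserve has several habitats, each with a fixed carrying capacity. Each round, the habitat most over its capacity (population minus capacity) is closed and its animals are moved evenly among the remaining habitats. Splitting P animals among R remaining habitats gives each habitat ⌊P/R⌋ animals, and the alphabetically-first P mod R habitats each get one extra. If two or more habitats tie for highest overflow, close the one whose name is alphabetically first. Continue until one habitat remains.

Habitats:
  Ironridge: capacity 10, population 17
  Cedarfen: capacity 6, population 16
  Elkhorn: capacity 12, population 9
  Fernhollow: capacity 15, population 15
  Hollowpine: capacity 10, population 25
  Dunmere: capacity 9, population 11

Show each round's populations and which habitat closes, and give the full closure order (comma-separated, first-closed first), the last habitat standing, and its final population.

Round 1: Cedarfen=16 Dunmere=11 Elkhorn=9 Fernhollow=15 Hollowpine=25 Ironridge=17 → close Hollowpine (overflow 15)
  25÷5 = 5 each, +1 to first 0
Round 2: Cedarfen=21 Dunmere=16 Elkhorn=14 Fernhollow=20 Ironridge=22 → close Cedarfen (overflow 15)
  21÷4 = 5 each, +1 to first 1
Round 3: Dunmere=22 Elkhorn=19 Fernhollow=25 Ironridge=27 → close Ironridge (overflow 17)
  27÷3 = 9 each, +1 to first 0
Round 4: Dunmere=31 Elkhorn=28 Fernhollow=34 → close Dunmere (overflow 22)
  31÷2 = 15 each, +1 to first 1
Round 5: Elkhorn=44 Fernhollow=49 → close Fernhollow (overflow 34)
  49÷1 = 49 each, +1 to first 0

Closure order: Hollowpine, Cedarfen, Ironridge, Dunmere, Fernhollow
Last habitat: Elkhorn with 93 animals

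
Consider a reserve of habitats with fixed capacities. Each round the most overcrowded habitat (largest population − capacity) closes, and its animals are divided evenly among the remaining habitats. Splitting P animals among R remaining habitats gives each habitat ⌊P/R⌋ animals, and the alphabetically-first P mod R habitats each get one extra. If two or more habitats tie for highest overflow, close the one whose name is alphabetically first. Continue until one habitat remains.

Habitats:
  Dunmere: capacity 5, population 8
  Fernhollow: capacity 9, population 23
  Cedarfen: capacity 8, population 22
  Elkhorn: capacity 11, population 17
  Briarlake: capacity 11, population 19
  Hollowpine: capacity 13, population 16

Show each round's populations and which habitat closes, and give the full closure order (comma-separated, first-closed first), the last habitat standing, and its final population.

Closure order: Cedarfen, Fernhollow, Briarlake, Elkhorn, Dunmere
Last habitat: Hollowpine with 105 animals

Round 1: Briarlake=19 Cedarfen=22 Dunmere=8 Elkhorn=17 Fernhollow=23 Hollowpine=16 → close Cedarfen (overflow 14)
  22÷5 = 4 each, +1 to first 2
Round 2: Briarlake=24 Dunmere=13 Elkhorn=21 Fernhollow=27 Hollowpine=20 → close Fernhollow (overflow 18)
  27÷4 = 6 each, +1 to first 3
Round 3: Briarlake=31 Dunmere=20 Elkhorn=28 Hollowpine=26 → close Briarlake (overflow 20)
  31÷3 = 10 each, +1 to first 1
Round 4: Dunmere=31 Elkhorn=38 Hollowpine=36 → close Elkhorn (overflow 27)
  38÷2 = 19 each, +1 to first 0
Round 5: Dunmere=50 Hollowpine=55 → close Dunmere (overflow 45)
  50÷1 = 50 each, +1 to first 0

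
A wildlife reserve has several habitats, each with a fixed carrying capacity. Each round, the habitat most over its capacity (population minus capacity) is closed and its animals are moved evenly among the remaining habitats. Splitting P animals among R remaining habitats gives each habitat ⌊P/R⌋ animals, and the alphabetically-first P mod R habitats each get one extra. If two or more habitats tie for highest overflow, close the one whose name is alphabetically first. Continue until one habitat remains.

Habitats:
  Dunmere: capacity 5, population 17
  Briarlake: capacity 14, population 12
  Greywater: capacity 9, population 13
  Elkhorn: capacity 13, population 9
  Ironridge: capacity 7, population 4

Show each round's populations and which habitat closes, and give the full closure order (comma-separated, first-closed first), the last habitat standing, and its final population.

Closure order: Dunmere, Greywater, Briarlake, Elkhorn
Last habitat: Ironridge with 55 animals

Round 1: Briarlake=12 Dunmere=17 Elkhorn=9 Greywater=13 Ironridge=4 → close Dunmere (overflow 12)
  17÷4 = 4 each, +1 to first 1
Round 2: Briarlake=17 Elkhorn=13 Greywater=17 Ironridge=8 → close Greywater (overflow 8)
  17÷3 = 5 each, +1 to first 2
Round 3: Briarlake=23 Elkhorn=19 Ironridge=13 → close Briarlake (overflow 9)
  23÷2 = 11 each, +1 to first 1
Round 4: Elkhorn=31 Ironridge=24 → close Elkhorn (overflow 18)
  31÷1 = 31 each, +1 to first 0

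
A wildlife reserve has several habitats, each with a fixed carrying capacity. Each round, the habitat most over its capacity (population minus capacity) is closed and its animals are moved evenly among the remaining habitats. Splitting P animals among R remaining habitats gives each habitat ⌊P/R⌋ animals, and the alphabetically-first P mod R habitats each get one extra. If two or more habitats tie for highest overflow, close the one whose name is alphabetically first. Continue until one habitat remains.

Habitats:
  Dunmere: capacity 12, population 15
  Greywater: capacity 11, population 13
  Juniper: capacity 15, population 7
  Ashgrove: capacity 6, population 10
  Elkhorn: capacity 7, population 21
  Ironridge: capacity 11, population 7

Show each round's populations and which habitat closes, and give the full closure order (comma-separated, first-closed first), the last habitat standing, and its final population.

Closure order: Elkhorn, Ashgrove, Dunmere, Greywater, Ironridge
Last habitat: Juniper with 73 animals

Round 1: Ashgrove=10 Dunmere=15 Elkhorn=21 Greywater=13 Ironridge=7 Juniper=7 → close Elkhorn (overflow 14)
  21÷5 = 4 each, +1 to first 1
Round 2: Ashgrove=15 Dunmere=19 Greywater=17 Ironridge=11 Juniper=11 → close Ashgrove (overflow 9)
  15÷4 = 3 each, +1 to first 3
Round 3: Dunmere=23 Greywater=21 Ironridge=15 Juniper=14 → close Dunmere (overflow 11)
  23÷3 = 7 each, +1 to first 2
Round 4: Greywater=29 Ironridge=23 Juniper=21 → close Greywater (overflow 18)
  29÷2 = 14 each, +1 to first 1
Round 5: Ironridge=38 Juniper=35 → close Ironridge (overflow 27)
  38÷1 = 38 each, +1 to first 0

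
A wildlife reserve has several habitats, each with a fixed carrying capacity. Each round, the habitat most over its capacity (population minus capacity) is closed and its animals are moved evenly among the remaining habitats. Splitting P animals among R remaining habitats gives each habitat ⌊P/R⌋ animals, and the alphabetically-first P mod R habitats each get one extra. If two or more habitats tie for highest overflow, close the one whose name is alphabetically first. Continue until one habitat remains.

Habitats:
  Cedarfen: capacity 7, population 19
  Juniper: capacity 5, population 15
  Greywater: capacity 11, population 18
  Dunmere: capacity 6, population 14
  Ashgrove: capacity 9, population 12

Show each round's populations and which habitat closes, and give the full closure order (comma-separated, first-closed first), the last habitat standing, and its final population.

Closure order: Cedarfen, Juniper, Dunmere, Greywater
Last habitat: Ashgrove with 78 animals

Round 1: Ashgrove=12 Cedarfen=19 Dunmere=14 Greywater=18 Juniper=15 → close Cedarfen (overflow 12)
  19÷4 = 4 each, +1 to first 3
Round 2: Ashgrove=17 Dunmere=19 Greywater=23 Juniper=19 → close Juniper (overflow 14)
  19÷3 = 6 each, +1 to first 1
Round 3: Ashgrove=24 Dunmere=25 Greywater=29 → close Dunmere (overflow 19)
  25÷2 = 12 each, +1 to first 1
Round 4: Ashgrove=37 Greywater=41 → close Greywater (overflow 30)
  41÷1 = 41 each, +1 to first 0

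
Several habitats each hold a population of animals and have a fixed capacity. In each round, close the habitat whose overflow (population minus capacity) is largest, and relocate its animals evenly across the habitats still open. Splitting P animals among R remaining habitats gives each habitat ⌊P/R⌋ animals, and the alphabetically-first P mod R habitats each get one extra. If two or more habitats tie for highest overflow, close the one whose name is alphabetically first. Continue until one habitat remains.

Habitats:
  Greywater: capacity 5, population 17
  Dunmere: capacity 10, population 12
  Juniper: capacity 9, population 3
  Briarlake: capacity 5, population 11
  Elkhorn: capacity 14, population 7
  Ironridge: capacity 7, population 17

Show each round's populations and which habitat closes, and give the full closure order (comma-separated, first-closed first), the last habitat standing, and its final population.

Round 1: Briarlake=11 Dunmere=12 Elkhorn=7 Greywater=17 Ironridge=17 Juniper=3 → close Greywater (overflow 12)
  17÷5 = 3 each, +1 to first 2
Round 2: Briarlake=15 Dunmere=16 Elkhorn=10 Ironridge=20 Juniper=6 → close Ironridge (overflow 13)
  20÷4 = 5 each, +1 to first 0
Round 3: Briarlake=20 Dunmere=21 Elkhorn=15 Juniper=11 → close Briarlake (overflow 15)
  20÷3 = 6 each, +1 to first 2
Round 4: Dunmere=28 Elkhorn=22 Juniper=17 → close Dunmere (overflow 18)
  28÷2 = 14 each, +1 to first 0
Round 5: Elkhorn=36 Juniper=31 → close Elkhorn (overflow 22)
  36÷1 = 36 each, +1 to first 0

Closure order: Greywater, Ironridge, Briarlake, Dunmere, Elkhorn
Last habitat: Juniper with 67 animals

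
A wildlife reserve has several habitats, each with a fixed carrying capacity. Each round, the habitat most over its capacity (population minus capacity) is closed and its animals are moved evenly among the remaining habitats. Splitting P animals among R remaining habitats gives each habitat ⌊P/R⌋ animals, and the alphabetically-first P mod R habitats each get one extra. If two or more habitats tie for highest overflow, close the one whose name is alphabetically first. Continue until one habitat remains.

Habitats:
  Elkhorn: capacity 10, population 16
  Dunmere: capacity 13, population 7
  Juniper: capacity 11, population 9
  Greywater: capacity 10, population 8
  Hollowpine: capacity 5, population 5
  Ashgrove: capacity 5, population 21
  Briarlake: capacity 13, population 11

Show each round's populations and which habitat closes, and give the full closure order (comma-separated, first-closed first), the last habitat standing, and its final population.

Closure order: Ashgrove, Elkhorn, Hollowpine, Briarlake, Greywater, Juniper
Last habitat: Dunmere with 77 animals

Round 1: Ashgrove=21 Briarlake=11 Dunmere=7 Elkhorn=16 Greywater=8 Hollowpine=5 Juniper=9 → close Ashgrove (overflow 16)
  21÷6 = 3 each, +1 to first 3
Round 2: Briarlake=15 Dunmere=11 Elkhorn=20 Greywater=11 Hollowpine=8 Juniper=12 → close Elkhorn (overflow 10)
  20÷5 = 4 each, +1 to first 0
Round 3: Briarlake=19 Dunmere=15 Greywater=15 Hollowpine=12 Juniper=16 → close Hollowpine (overflow 7)
  12÷4 = 3 each, +1 to first 0
Round 4: Briarlake=22 Dunmere=18 Greywater=18 Juniper=19 → close Briarlake (overflow 9)
  22÷3 = 7 each, +1 to first 1
Round 5: Dunmere=26 Greywater=25 Juniper=26 → close Greywater (overflow 15)
  25÷2 = 12 each, +1 to first 1
Round 6: Dunmere=39 Juniper=38 → close Juniper (overflow 27)
  38÷1 = 38 each, +1 to first 0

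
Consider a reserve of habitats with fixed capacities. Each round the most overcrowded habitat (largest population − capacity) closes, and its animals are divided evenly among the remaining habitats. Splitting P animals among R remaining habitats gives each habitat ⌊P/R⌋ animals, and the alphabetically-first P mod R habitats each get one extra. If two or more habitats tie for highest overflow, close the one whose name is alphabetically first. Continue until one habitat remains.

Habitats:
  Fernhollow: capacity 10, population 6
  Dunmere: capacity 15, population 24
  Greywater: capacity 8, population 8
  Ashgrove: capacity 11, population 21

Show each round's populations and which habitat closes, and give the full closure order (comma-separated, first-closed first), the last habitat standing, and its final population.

Round 1: Ashgrove=21 Dunmere=24 Fernhollow=6 Greywater=8 → close Ashgrove (overflow 10)
  21÷3 = 7 each, +1 to first 0
Round 2: Dunmere=31 Fernhollow=13 Greywater=15 → close Dunmere (overflow 16)
  31÷2 = 15 each, +1 to first 1
Round 3: Fernhollow=29 Greywater=30 → close Greywater (overflow 22)
  30÷1 = 30 each, +1 to first 0

Closure order: Ashgrove, Dunmere, Greywater
Last habitat: Fernhollow with 59 animals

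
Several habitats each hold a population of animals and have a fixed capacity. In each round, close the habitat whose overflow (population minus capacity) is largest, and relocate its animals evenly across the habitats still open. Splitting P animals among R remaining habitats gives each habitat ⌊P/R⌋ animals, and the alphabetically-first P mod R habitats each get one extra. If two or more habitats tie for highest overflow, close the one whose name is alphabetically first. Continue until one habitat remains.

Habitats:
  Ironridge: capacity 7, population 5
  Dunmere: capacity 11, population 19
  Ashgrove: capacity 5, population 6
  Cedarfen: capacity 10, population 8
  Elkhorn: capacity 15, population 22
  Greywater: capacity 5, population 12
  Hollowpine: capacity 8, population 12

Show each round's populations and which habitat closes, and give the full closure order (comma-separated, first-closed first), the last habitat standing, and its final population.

Closure order: Dunmere, Elkhorn, Greywater, Hollowpine, Ashgrove, Cedarfen
Last habitat: Ironridge with 84 animals

Round 1: Ashgrove=6 Cedarfen=8 Dunmere=19 Elkhorn=22 Greywater=12 Hollowpine=12 Ironridge=5 → close Dunmere (overflow 8)
  19÷6 = 3 each, +1 to first 1
Round 2: Ashgrove=10 Cedarfen=11 Elkhorn=25 Greywater=15 Hollowpine=15 Ironridge=8 → close Elkhorn (overflow 10)
  25÷5 = 5 each, +1 to first 0
Round 3: Ashgrove=15 Cedarfen=16 Greywater=20 Hollowpine=20 Ironridge=13 → close Greywater (overflow 15)
  20÷4 = 5 each, +1 to first 0
Round 4: Ashgrove=20 Cedarfen=21 Hollowpine=25 Ironridge=18 → close Hollowpine (overflow 17)
  25÷3 = 8 each, +1 to first 1
Round 5: Ashgrove=29 Cedarfen=29 Ironridge=26 → close Ashgrove (overflow 24)
  29÷2 = 14 each, +1 to first 1
Round 6: Cedarfen=44 Ironridge=40 → close Cedarfen (overflow 34)
  44÷1 = 44 each, +1 to first 0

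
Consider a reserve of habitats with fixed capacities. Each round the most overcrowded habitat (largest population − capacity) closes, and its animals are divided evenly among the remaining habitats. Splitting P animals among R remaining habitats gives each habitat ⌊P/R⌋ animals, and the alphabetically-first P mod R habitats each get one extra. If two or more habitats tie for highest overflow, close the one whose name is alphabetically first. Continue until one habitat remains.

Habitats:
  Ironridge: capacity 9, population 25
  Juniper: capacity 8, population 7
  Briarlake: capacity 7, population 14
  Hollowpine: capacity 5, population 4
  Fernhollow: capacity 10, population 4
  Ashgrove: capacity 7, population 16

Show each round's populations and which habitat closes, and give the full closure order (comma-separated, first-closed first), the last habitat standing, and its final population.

Round 1: Ashgrove=16 Briarlake=14 Fernhollow=4 Hollowpine=4 Ironridge=25 Juniper=7 → close Ironridge (overflow 16)
  25÷5 = 5 each, +1 to first 0
Round 2: Ashgrove=21 Briarlake=19 Fernhollow=9 Hollowpine=9 Juniper=12 → close Ashgrove (overflow 14)
  21÷4 = 5 each, +1 to first 1
Round 3: Briarlake=25 Fernhollow=14 Hollowpine=14 Juniper=17 → close Briarlake (overflow 18)
  25÷3 = 8 each, +1 to first 1
Round 4: Fernhollow=23 Hollowpine=22 Juniper=25 → close Hollowpine (overflow 17)
  22÷2 = 11 each, +1 to first 0
Round 5: Fernhollow=34 Juniper=36 → close Juniper (overflow 28)
  36÷1 = 36 each, +1 to first 0

Closure order: Ironridge, Ashgrove, Briarlake, Hollowpine, Juniper
Last habitat: Fernhollow with 70 animals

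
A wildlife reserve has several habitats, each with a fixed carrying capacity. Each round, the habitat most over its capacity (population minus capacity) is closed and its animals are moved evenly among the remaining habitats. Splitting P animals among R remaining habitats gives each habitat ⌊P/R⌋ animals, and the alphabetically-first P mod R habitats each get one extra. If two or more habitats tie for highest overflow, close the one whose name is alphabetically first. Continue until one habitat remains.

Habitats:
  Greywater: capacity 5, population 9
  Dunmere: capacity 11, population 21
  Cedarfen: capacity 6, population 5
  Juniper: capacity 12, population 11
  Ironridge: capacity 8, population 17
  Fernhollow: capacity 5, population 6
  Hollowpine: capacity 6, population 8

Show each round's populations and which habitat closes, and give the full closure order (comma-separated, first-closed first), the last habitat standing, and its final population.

Round 1: Cedarfen=5 Dunmere=21 Fernhollow=6 Greywater=9 Hollowpine=8 Ironridge=17 Juniper=11 → close Dunmere (overflow 10)
  21÷6 = 3 each, +1 to first 3
Round 2: Cedarfen=9 Fernhollow=10 Greywater=13 Hollowpine=11 Ironridge=20 Juniper=14 → close Ironridge (overflow 12)
  20÷5 = 4 each, +1 to first 0
Round 3: Cedarfen=13 Fernhollow=14 Greywater=17 Hollowpine=15 Juniper=18 → close Greywater (overflow 12)
  17÷4 = 4 each, +1 to first 1
Round 4: Cedarfen=18 Fernhollow=18 Hollowpine=19 Juniper=22 → close Fernhollow (overflow 13)
  18÷3 = 6 each, +1 to first 0
Round 5: Cedarfen=24 Hollowpine=25 Juniper=28 → close Hollowpine (overflow 19)
  25÷2 = 12 each, +1 to first 1
Round 6: Cedarfen=37 Juniper=40 → close Cedarfen (overflow 31)
  37÷1 = 37 each, +1 to first 0

Closure order: Dunmere, Ironridge, Greywater, Fernhollow, Hollowpine, Cedarfen
Last habitat: Juniper with 77 animals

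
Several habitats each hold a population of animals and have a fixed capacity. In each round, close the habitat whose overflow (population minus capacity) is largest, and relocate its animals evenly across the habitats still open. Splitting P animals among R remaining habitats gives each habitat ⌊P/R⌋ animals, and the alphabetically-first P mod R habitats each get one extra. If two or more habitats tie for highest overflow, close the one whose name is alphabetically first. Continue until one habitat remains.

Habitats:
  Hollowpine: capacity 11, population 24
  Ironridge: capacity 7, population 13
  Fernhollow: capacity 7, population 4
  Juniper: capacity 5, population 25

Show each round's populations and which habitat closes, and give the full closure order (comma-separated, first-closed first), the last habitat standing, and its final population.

Round 1: Fernhollow=4 Hollowpine=24 Ironridge=13 Juniper=25 → close Juniper (overflow 20)
  25÷3 = 8 each, +1 to first 1
Round 2: Fernhollow=13 Hollowpine=32 Ironridge=21 → close Hollowpine (overflow 21)
  32÷2 = 16 each, +1 to first 0
Round 3: Fernhollow=29 Ironridge=37 → close Ironridge (overflow 30)
  37÷1 = 37 each, +1 to first 0

Closure order: Juniper, Hollowpine, Ironridge
Last habitat: Fernhollow with 66 animals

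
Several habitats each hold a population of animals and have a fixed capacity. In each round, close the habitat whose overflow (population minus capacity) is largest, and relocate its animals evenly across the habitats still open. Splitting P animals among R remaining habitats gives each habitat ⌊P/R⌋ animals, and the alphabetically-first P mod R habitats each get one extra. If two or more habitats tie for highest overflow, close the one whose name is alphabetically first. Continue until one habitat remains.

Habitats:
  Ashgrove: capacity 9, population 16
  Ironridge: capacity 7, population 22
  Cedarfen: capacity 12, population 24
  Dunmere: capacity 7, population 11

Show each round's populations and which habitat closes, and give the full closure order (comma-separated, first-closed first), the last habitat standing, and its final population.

Round 1: Ashgrove=16 Cedarfen=24 Dunmere=11 Ironridge=22 → close Ironridge (overflow 15)
  22÷3 = 7 each, +1 to first 1
Round 2: Ashgrove=24 Cedarfen=31 Dunmere=18 → close Cedarfen (overflow 19)
  31÷2 = 15 each, +1 to first 1
Round 3: Ashgrove=40 Dunmere=33 → close Ashgrove (overflow 31)
  40÷1 = 40 each, +1 to first 0

Closure order: Ironridge, Cedarfen, Ashgrove
Last habitat: Dunmere with 73 animals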